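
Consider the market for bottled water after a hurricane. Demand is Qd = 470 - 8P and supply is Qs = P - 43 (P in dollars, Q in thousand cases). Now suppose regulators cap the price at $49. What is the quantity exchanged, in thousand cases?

6

Without the control the market clears where 470 - 8P = P - 43, i.e. P* = 57 and Q* = 14.
The ceiling of 49 is below the equilibrium price 57, so it binds.
At P = 49: Qd = 470 - 8·49 = 78 and Qs = 49 - 43 = 6.
The quantity actually transacted is the short side, supply: 6.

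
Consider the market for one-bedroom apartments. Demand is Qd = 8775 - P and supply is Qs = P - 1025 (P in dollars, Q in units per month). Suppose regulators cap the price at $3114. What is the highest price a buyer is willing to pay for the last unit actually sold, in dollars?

Equilibrium: 8775 - P = P - 1025, so 9800 = 2P and P* = 4900, Q* = 3875.
The ceiling of 3114 is below the equilibrium price 4900, so it binds.
At P = 3114: Qd = 8775 - 3114 = 5661 and Qs = 3114 - 1025 = 2089.
Only 2089 units reach the market. On the demand curve, the marginal buyer's willingness to pay at Q = 2089 is (8775 - 2089) = 6686.

6686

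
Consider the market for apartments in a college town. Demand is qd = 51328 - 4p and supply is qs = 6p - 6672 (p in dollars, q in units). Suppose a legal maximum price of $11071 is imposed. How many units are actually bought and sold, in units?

28128

Equilibrium: 51328 - 4p = 6p - 6672, so 58000 = 10p and p* = 5800, q* = 28128.
The ceiling of 11071 is above the equilibrium price 5800, so it is not binding; the market clears at p* = 5800, q* = 28128.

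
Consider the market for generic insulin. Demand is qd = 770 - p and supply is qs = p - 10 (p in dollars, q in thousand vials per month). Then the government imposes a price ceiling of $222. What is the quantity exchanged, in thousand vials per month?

Equilibrium: 770 - p = p - 10, so 780 = 2p and p* = 390, q* = 380.
Since 222 < 390, the ceiling is binding.
At p = 222: qd = 770 - 222 = 548 and qs = 222 - 10 = 212.
The quantity actually transacted is the short side, supply: 212.

212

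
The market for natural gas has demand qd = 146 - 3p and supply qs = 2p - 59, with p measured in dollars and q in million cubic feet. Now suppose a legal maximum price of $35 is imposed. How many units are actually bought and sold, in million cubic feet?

Equilibrium: 146 - 3p = 2p - 59, so 205 = 5p and p* = 41, q* = 23.
Since 35 < 41, the ceiling is binding.
At p = 35: qd = 146 - 3·35 = 41 and qs = 2·35 - 59 = 11.
The quantity actually transacted is the short side, supply: 11.

11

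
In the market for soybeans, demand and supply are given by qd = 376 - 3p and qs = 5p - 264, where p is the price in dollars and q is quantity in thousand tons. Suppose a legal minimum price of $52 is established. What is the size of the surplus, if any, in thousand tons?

In a free market, 376 - 3p = 5p - 264 gives the equilibrium p* = 80, q* = 136.
Since 52 is below p* = 80, the floor does not bind and the free-market outcome prevails.
Since the control does not bind, there is no surplus.

0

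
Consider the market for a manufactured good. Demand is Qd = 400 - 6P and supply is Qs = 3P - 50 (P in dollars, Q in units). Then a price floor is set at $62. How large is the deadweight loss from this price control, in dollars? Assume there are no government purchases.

Setting quantity demanded equal to quantity supplied, 400 - 6P = 3P - 50, gives P* = 50 and Q* = 100.
The floor of 62 is above the equilibrium price 50, so it binds.
At P = 62: Qd = 400 - 6·62 = 28 and Qs = 3·62 - 50 = 136.
Quantity traded falls to 28. At Q = 28 the demand price is (400 - 28)/6 = 62 and the supply price is (50 + 28)/3 = 26.
Deadweight loss = ½ · (62 - 26) · (100 - 28) = ½ · 36 · 72 = 1296.

1296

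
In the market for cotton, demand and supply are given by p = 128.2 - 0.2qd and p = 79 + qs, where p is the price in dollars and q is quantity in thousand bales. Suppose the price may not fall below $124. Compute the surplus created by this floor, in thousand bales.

Rearranging demand gives qd = 641 - 5p; rearranging supply gives qs = p - 79. In a free market, 641 - 5p = p - 79 gives the equilibrium p* = 120, q* = 41.
The floor of 124 is above the equilibrium price 120, so it binds.
At p = 124: qd = 641 - 5·124 = 21 and qs = 124 - 79 = 45.
Surplus = qs - qd = 45 - 21 = 24.

24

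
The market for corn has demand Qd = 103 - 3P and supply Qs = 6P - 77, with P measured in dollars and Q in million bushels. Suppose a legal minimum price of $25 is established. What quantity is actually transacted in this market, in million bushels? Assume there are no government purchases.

Equilibrium: 103 - 3P = 6P - 77, so 180 = 9P and P* = 20, Q* = 43.
The floor of 25 is above the equilibrium price 20, so it binds.
At P = 25: Qd = 103 - 3·25 = 28 and Qs = 6·25 - 77 = 73.
The quantity actually transacted is the short side, demand: 28.

28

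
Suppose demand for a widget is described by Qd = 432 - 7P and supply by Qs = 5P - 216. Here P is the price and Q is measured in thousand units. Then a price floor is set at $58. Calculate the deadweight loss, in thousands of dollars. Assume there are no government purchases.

134.4

Equilibrium: 432 - 7P = 5P - 216, so 648 = 12P and P* = 54, Q* = 54.
Since 58 > 54, the floor is binding.
At P = 58: Qd = 432 - 7·58 = 26 and Qs = 5·58 - 216 = 74.
Quantity traded falls to 26. At Q = 26 the demand price is (432 - 26)/7 = 58 and the supply price is (216 + 26)/5 = 48.4.
Deadweight loss = ½ · (58 - 48.4) · (54 - 26) = ½ · 9.6 · 28 = 134.4.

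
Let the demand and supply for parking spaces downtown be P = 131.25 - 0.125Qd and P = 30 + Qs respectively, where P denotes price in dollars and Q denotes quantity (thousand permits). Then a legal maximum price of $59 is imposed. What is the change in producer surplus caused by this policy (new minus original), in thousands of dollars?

Rearranging demand gives Qd = 1050 - 8P; rearranging supply gives Qs = P - 30. Setting quantity demanded equal to quantity supplied, 1050 - 8P = P - 30, gives P* = 120 and Q* = 90.
Because the ceiling (59) lies below the market-clearing price, it is binding.
At P = 59: Qd = 1050 - 8·59 = 578 and Qs = 59 - 30 = 29.
Producer surplus without the control is ½ · (120 - 30) · 90 = 4050.
With the ceiling, producers sell 29 units at 59, so PS = ½ · (59 - 30) · 29 = 420.5.
Change in producer surplus = 420.5 - 4050 = -3629.5.

-3629.5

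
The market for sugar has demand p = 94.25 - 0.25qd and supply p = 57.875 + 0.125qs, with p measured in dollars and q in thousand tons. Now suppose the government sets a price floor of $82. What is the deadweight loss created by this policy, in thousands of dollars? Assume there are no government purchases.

Rearranging demand gives qd = 377 - 4p; rearranging supply gives qs = 8p - 463. Equilibrium: 377 - 4p = 8p - 463, so 840 = 12p and p* = 70, q* = 97.
The floor of 82 is above the equilibrium price 70, so it binds.
At p = 82: qd = 377 - 4·82 = 49 and qs = 8·82 - 463 = 193.
Quantity traded falls to 49. At q = 49 the demand price is (377 - 49)/4 = 82 and the supply price is (463 + 49)/8 = 64.
Deadweight loss = ½ · (82 - 64) · (97 - 49) = ½ · 18 · 48 = 432.

432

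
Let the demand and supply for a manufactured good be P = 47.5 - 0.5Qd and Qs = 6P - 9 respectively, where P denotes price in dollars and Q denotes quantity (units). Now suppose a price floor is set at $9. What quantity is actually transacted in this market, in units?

69

Rearranging demand gives Qd = 95 - 2P. In a free market, 95 - 2P = 6P - 9 gives the equilibrium P* = 13, Q* = 69.
The floor of 9 is below the equilibrium price 13, so it is not binding; the market clears at P* = 13, Q* = 69.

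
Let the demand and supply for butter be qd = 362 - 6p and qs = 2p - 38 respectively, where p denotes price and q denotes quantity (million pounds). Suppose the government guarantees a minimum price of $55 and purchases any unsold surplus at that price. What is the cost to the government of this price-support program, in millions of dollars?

2200

Setting quantity demanded equal to quantity supplied, 362 - 6p = 2p - 38, gives p* = 50 and q* = 62.
Since 55 > 50, the floor is binding.
At p = 55: qd = 362 - 6·55 = 32 and qs = 2·55 - 38 = 72.
Surplus = qs - qd = 40.
Government expenditure = surplus × support price = 40 × 55 = 2200.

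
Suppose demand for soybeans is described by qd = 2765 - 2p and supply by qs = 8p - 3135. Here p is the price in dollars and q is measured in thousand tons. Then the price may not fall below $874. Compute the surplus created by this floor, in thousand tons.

2840

Equilibrium: 2765 - 2p = 8p - 3135, so 5900 = 10p and p* = 590, q* = 1585.
Since 874 > 590, the floor is binding.
At p = 874: qd = 2765 - 2·874 = 1017 and qs = 8·874 - 3135 = 3857.
Surplus = qs - qd = 3857 - 1017 = 2840.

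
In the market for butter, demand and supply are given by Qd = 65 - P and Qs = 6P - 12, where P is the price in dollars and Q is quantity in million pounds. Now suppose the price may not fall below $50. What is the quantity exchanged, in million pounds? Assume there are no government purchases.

Setting quantity demanded equal to quantity supplied, 65 - P = 6P - 12, gives P* = 11 and Q* = 54.
Since 50 > 11, the floor is binding.
At P = 50: Qd = 65 - 50 = 15 and Qs = 6·50 - 12 = 288.
The quantity actually transacted is the short side, demand: 15.

15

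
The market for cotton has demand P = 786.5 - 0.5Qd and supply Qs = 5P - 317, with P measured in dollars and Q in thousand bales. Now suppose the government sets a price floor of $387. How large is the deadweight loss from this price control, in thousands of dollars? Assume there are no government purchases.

19164.6

Rearranging demand gives Qd = 1573 - 2P. Setting quantity demanded equal to quantity supplied, 1573 - 2P = 5P - 317, gives P* = 270 and Q* = 1033.
Because the floor (387) lies above the market-clearing price, it is binding.
At P = 387: Qd = 1573 - 2·387 = 799 and Qs = 5·387 - 317 = 1618.
Quantity traded falls to 799. At Q = 799 the demand price is (1573 - 799)/2 = 387 and the supply price is (317 + 799)/5 = 223.2.
Deadweight loss = ½ · (387 - 223.2) · (1033 - 799) = ½ · 163.8 · 234 = 19164.6.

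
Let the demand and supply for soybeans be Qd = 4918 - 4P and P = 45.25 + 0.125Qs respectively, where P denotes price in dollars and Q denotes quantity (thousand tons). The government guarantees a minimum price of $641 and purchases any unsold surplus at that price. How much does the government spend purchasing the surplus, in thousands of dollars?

1546092

Rearranging supply gives Qs = 8P - 362. Equilibrium: 4918 - 4P = 8P - 362, so 5280 = 12P and P* = 440, Q* = 3158.
Because the floor (641) lies above the market-clearing price, it is binding.
At P = 641: Qd = 4918 - 4·641 = 2354 and Qs = 8·641 - 362 = 4766.
Surplus = Qs - Qd = 2412.
Government expenditure = surplus × support price = 2412 × 641 = 1546092.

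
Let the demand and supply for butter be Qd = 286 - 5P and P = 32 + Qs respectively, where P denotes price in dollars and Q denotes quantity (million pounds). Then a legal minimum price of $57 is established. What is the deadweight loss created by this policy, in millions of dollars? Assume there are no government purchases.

240

Rearranging supply gives Qs = P - 32. Equilibrium: 286 - 5P = P - 32, so 318 = 6P and P* = 53, Q* = 21.
Since 57 > 53, the floor is binding.
At P = 57: Qd = 286 - 5·57 = 1 and Qs = 57 - 32 = 25.
Quantity traded falls to 1. At Q = 1 the demand price is (286 - 1)/5 = 57 and the supply price is 32 + 1 = 33.
Deadweight loss = ½ · (57 - 33) · (21 - 1) = ½ · 24 · 20 = 240.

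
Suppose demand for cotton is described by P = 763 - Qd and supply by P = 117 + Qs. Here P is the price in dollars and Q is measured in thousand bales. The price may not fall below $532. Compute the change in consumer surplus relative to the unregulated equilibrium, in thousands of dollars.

Rearranging demand gives Qd = 763 - P; rearranging supply gives Qs = P - 117. Setting quantity demanded equal to quantity supplied, 763 - P = P - 117, gives P* = 440 and Q* = 323.
Because the floor (532) lies above the market-clearing price, it is binding.
At P = 532: Qd = 763 - 532 = 231 and Qs = 532 - 117 = 415.
Consumer surplus without the control is ½ · (763 - 440) · 323 = 52164.5.
With the floor, consumers buy 231 units at 532, so CS = ½ · (763 - 532) · 231 = 26680.5.
Change in consumer surplus = 26680.5 - 52164.5 = -25484.

-25484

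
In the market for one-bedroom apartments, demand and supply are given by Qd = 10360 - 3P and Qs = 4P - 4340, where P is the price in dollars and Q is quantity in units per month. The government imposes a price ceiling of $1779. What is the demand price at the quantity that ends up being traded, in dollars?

2528

In a free market, 10360 - 3P = 4P - 4340 gives the equilibrium P* = 2100, Q* = 4060.
Because the ceiling (1779) lies below the market-clearing price, it is binding.
At P = 1779: Qd = 10360 - 3·1779 = 5023 and Qs = 4·1779 - 4340 = 2776.
Only 2776 units reach the market. On the demand curve, the marginal buyer's willingness to pay at Q = 2776 is (10360 - 2776)/3 = 2528.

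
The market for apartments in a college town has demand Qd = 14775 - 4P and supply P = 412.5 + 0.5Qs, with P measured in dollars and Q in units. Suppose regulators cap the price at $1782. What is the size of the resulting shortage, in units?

Rearranging supply gives Qs = 2P - 825. In a free market, 14775 - 4P = 2P - 825 gives the equilibrium P* = 2600, Q* = 4375.
Because the ceiling (1782) lies below the market-clearing price, it is binding.
At P = 1782: Qd = 14775 - 4·1782 = 7647 and Qs = 2·1782 - 825 = 2739.
Shortage = Qd - Qs = 7647 - 2739 = 4908.

4908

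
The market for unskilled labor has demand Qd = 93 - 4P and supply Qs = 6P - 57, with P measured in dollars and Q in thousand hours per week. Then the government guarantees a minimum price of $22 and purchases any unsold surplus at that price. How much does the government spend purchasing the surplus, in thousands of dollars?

1540

Equilibrium: 93 - 4P = 6P - 57, so 150 = 10P and P* = 15, Q* = 33.
Because the floor (22) lies above the market-clearing price, it is binding.
At P = 22: Qd = 93 - 4·22 = 5 and Qs = 6·22 - 57 = 75.
Surplus = Qs - Qd = 70.
Government expenditure = surplus × support price = 70 × 22 = 1540.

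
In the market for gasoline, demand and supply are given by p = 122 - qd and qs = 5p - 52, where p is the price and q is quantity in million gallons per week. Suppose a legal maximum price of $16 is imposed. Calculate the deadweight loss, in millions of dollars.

2535

Rearranging demand gives qd = 122 - p. Equilibrium: 122 - p = 5p - 52, so 174 = 6p and p* = 29, q* = 93.
The ceiling of 16 is below the equilibrium price 29, so it binds.
At p = 16: qd = 122 - 16 = 106 and qs = 5·16 - 52 = 28.
Quantity traded falls to 28. At q = 28 the demand price is 122 - 28 = 94 and the supply price is (52 + 28)/5 = 16.
Deadweight loss = ½ · (94 - 16) · (93 - 28) = ½ · 78 · 65 = 2535.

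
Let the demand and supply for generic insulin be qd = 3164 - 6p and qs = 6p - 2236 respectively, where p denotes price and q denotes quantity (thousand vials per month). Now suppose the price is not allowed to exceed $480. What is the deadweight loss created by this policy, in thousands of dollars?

Setting quantity demanded equal to quantity supplied, 3164 - 6p = 6p - 2236, gives p* = 450 and q* = 464.
Since 480 is above p* = 450, the ceiling does not bind and the free-market outcome prevails.
Since the control does not bind, no trades are prevented and deadweight loss is zero.

0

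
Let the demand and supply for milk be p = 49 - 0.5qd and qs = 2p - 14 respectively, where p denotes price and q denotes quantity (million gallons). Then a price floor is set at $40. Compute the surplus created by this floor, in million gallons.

Rearranging demand gives qd = 98 - 2p. Setting quantity demanded equal to quantity supplied, 98 - 2p = 2p - 14, gives p* = 28 and q* = 42.
Since 40 > 28, the floor is binding.
At p = 40: qd = 98 - 2·40 = 18 and qs = 2·40 - 14 = 66.
Surplus = qs - qd = 66 - 18 = 48.

48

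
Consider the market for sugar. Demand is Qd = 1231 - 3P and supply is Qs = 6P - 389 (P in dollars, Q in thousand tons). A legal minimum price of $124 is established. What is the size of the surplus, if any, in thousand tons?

Without the control the market clears where 1231 - 3P = 6P - 389, i.e. P* = 180 and Q* = 691.
The floor of 124 is below the equilibrium price 180, so it is not binding; the market clears at P* = 180, Q* = 691.
Since the control does not bind, there is no surplus.

0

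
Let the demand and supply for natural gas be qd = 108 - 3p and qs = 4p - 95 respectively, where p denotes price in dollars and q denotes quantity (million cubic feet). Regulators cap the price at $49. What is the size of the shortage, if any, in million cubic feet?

0

Equilibrium: 108 - 3p = 4p - 95, so 203 = 7p and p* = 29, q* = 21.
The ceiling of 49 is above the equilibrium price 29, so it is not binding; the market clears at p* = 29, q* = 21.
Since the control does not bind, there is no shortage.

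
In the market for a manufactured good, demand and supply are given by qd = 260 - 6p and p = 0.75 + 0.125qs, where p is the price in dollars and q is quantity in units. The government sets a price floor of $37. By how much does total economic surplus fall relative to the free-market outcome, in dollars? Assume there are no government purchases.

Rearranging supply gives qs = 8p - 6. Equilibrium: 260 - 6p = 8p - 6, so 266 = 14p and p* = 19, q* = 146.
The floor of 37 is above the equilibrium price 19, so it binds.
At p = 37: qd = 260 - 6·37 = 38 and qs = 8·37 - 6 = 290.
Quantity traded falls to 38. At q = 38 the demand price is (260 - 38)/6 = 37 and the supply price is (6 + 38)/8 = 5.5.
Deadweight loss = ½ · (37 - 5.5) · (146 - 38) = ½ · 31.5 · 108 = 1701.

1701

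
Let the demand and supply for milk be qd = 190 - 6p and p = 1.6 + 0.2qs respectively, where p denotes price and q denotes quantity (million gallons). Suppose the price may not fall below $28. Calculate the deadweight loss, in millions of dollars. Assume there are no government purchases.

660

Rearranging supply gives qs = 5p - 8. In a free market, 190 - 6p = 5p - 8 gives the equilibrium p* = 18, q* = 82.
Since 28 > 18, the floor is binding.
At p = 28: qd = 190 - 6·28 = 22 and qs = 5·28 - 8 = 132.
Quantity traded falls to 22. At q = 22 the demand price is (190 - 22)/6 = 28 and the supply price is (8 + 22)/5 = 6.
Deadweight loss = ½ · (28 - 6) · (82 - 22) = ½ · 22 · 60 = 660.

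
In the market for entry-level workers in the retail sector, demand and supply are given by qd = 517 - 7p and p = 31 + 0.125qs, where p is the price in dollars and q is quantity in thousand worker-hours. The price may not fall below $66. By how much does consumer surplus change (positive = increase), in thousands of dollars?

-1612.5

Rearranging supply gives qs = 8p - 248. In a free market, 517 - 7p = 8p - 248 gives the equilibrium p* = 51, q* = 160.
Since 66 > 51, the floor is binding.
At p = 66: qd = 517 - 7·66 = 55 and qs = 8·66 - 248 = 280.
Consumer surplus without the control is ½ · (517/7 - 51) · 160 = 12800/7.
With the floor, consumers buy 55 units at 66, so CS = ½ · (517/7 - 66) · 55 = 3025/14.
Change in consumer surplus = 3025/14 - 12800/7 = -1612.5.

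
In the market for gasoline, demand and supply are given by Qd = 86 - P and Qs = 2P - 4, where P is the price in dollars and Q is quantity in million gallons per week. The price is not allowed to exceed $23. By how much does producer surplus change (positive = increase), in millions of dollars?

-343

Without the control the market clears where 86 - P = 2P - 4, i.e. P* = 30 and Q* = 56.
Because the ceiling (23) lies below the market-clearing price, it is binding.
At P = 23: Qd = 86 - 23 = 63 and Qs = 2·23 - 4 = 42.
Producer surplus without the control is ½ · (30 - 2) · 56 = 784.
With the ceiling, producers sell 42 units at 23, so PS = ½ · (23 - 2) · 42 = 441.
Change in producer surplus = 441 - 784 = -343.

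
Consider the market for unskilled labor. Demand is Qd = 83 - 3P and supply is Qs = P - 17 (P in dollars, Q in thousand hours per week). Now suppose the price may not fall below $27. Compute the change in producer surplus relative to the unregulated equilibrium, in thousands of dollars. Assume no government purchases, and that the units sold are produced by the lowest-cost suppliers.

Equilibrium: 83 - 3P = P - 17, so 100 = 4P and P* = 25, Q* = 8.
Since 27 > 25, the floor is binding.
At P = 27: Qd = 83 - 3·27 = 2 and Qs = 27 - 17 = 10.
Producer surplus without the control is ½ · (25 - 17) · 8 = 32.
With the floor, 2 units are sold at 27. The supply price at Q = 2 is 19, so PS = ½ · [(27 - 17) + (27 - 19)] · 2 = 18.
Change in producer surplus = 18 - 32 = -14.

-14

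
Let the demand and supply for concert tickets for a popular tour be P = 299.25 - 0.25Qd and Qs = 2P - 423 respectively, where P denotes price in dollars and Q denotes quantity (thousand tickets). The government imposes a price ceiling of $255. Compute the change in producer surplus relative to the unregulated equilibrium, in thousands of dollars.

-1530

Rearranging demand gives Qd = 1197 - 4P. Without the control the market clears where 1197 - 4P = 2P - 423, i.e. P* = 270 and Q* = 117.
Since 255 < 270, the ceiling is binding.
At P = 255: Qd = 1197 - 4·255 = 177 and Qs = 2·255 - 423 = 87.
Producer surplus without the control is ½ · (270 - 211.5) · 117 = 3422.25.
With the ceiling, producers sell 87 units at 255, so PS = ½ · (255 - 211.5) · 87 = 1892.25.
Change in producer surplus = 1892.25 - 3422.25 = -1530.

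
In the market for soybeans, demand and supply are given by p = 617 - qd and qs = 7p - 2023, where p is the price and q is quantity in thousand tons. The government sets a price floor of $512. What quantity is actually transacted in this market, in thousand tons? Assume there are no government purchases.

Rearranging demand gives qd = 617 - p. Without the control the market clears where 617 - p = 7p - 2023, i.e. p* = 330 and q* = 287.
Because the floor (512) lies above the market-clearing price, it is binding.
At p = 512: qd = 617 - 512 = 105 and qs = 7·512 - 2023 = 1561.
The quantity actually transacted is the short side, demand: 105.

105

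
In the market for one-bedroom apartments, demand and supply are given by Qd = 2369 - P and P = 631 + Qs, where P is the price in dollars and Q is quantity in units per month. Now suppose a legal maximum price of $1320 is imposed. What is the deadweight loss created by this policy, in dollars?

Rearranging supply gives Qs = P - 631. Equilibrium: 2369 - P = P - 631, so 3000 = 2P and P* = 1500, Q* = 869.
Since 1320 < 1500, the ceiling is binding.
At P = 1320: Qd = 2369 - 1320 = 1049 and Qs = 1320 - 631 = 689.
Quantity traded falls to 689. At Q = 689 the demand price is 2369 - 689 = 1680 and the supply price is 631 + 689 = 1320.
Deadweight loss = ½ · (1680 - 1320) · (869 - 689) = ½ · 360 · 180 = 32400.

32400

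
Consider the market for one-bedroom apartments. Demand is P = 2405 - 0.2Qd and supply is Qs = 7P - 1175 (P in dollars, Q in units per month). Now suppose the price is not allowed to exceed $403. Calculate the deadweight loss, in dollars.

4080795.6

Rearranging demand gives Qd = 12025 - 5P. Equilibrium: 12025 - 5P = 7P - 1175, so 13200 = 12P and P* = 1100, Q* = 6525.
The ceiling of 403 is below the equilibrium price 1100, so it binds.
At P = 403: Qd = 12025 - 5·403 = 10010 and Qs = 7·403 - 1175 = 1646.
Quantity traded falls to 1646. At Q = 1646 the demand price is (12025 - 1646)/5 = 2075.8 and the supply price is (1175 + 1646)/7 = 403.
Deadweight loss = ½ · (2075.8 - 403) · (6525 - 1646) = ½ · 1672.8 · 4879 = 4080795.6.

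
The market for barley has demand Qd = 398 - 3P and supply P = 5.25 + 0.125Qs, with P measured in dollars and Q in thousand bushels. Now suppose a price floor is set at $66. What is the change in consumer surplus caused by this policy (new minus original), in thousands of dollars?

Rearranging supply gives Qs = 8P - 42. Setting quantity demanded equal to quantity supplied, 398 - 3P = 8P - 42, gives P* = 40 and Q* = 278.
The floor of 66 is above the equilibrium price 40, so it binds.
At P = 66: Qd = 398 - 3·66 = 200 and Qs = 8·66 - 42 = 486.
Consumer surplus without the control is ½ · (398/3 - 40) · 278 = 38642/3.
With the floor, consumers buy 200 units at 66, so CS = ½ · (398/3 - 66) · 200 = 20000/3.
Change in consumer surplus = 20000/3 - 38642/3 = -6214.

-6214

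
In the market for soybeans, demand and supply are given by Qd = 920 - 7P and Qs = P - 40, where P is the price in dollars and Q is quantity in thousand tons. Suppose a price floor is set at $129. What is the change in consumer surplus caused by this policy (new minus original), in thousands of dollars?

-436.5

Setting quantity demanded equal to quantity supplied, 920 - 7P = P - 40, gives P* = 120 and Q* = 80.
Because the floor (129) lies above the market-clearing price, it is binding.
At P = 129: Qd = 920 - 7·129 = 17 and Qs = 129 - 40 = 89.
Consumer surplus without the control is ½ · (920/7 - 120) · 80 = 3200/7.
With the floor, consumers buy 17 units at 129, so CS = ½ · (920/7 - 129) · 17 = 289/14.
Change in consumer surplus = 289/14 - 3200/7 = -436.5.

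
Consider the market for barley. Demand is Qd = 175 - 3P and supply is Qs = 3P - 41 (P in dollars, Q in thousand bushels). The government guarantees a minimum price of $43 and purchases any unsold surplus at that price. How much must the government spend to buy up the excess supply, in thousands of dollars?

1806

In a free market, 175 - 3P = 3P - 41 gives the equilibrium P* = 36, Q* = 67.
Because the floor (43) lies above the market-clearing price, it is binding.
At P = 43: Qd = 175 - 3·43 = 46 and Qs = 3·43 - 41 = 88.
Surplus = Qs - Qd = 42.
Government expenditure = surplus × support price = 42 × 43 = 1806.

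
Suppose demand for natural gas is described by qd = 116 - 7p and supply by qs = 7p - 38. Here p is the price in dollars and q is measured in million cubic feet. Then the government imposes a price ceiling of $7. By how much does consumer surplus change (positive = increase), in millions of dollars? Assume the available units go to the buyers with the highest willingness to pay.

In a free market, 116 - 7p = 7p - 38 gives the equilibrium p* = 11, q* = 39.
Since 7 < 11, the ceiling is binding.
At p = 7: qd = 116 - 7·7 = 67 and qs = 7·7 - 38 = 11.
Consumer surplus without the control is ½ · (116/7 - 11) · 39 = 1521/14.
With the ceiling, 11 units are sold at 7 (assume they go to the highest-value buyers). The demand price at q = 11 is 15, so CS = ½ · [(116/7 - 7) + (15 - 7)] · 11 = 1353/14.
Change in consumer surplus = 1353/14 - 1521/14 = -12.

-12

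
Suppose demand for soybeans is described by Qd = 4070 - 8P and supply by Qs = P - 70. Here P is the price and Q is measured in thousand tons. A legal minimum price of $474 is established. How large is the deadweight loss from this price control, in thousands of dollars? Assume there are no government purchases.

7056

Without the control the market clears where 4070 - 8P = P - 70, i.e. P* = 460 and Q* = 390.
Since 474 > 460, the floor is binding.
At P = 474: Qd = 4070 - 8·474 = 278 and Qs = 474 - 70 = 404.
Quantity traded falls to 278. At Q = 278 the demand price is (4070 - 278)/8 = 474 and the supply price is 70 + 278 = 348.
Deadweight loss = ½ · (474 - 348) · (390 - 278) = ½ · 126 · 112 = 7056.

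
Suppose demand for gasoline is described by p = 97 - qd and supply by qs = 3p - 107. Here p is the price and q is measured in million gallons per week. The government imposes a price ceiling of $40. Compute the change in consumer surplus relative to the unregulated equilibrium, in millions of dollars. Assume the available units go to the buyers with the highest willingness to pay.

Rearranging demand gives qd = 97 - p. Without the control the market clears where 97 - p = 3p - 107, i.e. p* = 51 and q* = 46.
The ceiling of 40 is below the equilibrium price 51, so it binds.
At p = 40: qd = 97 - 40 = 57 and qs = 3·40 - 107 = 13.
Consumer surplus without the control is ½ · (97 - 51) · 46 = 1058.
With the ceiling, 13 units are sold at 40 (assume they go to the highest-value buyers). The demand price at q = 13 is 84, so CS = ½ · [(97 - 40) + (84 - 40)] · 13 = 656.5.
Change in consumer surplus = 656.5 - 1058 = -401.5.

-401.5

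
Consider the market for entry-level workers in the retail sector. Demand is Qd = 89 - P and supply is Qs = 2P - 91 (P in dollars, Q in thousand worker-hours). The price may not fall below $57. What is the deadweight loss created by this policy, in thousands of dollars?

0

Equilibrium: 89 - P = 2P - 91, so 180 = 3P and P* = 60, Q* = 29.
Since 57 is below P* = 60, the floor does not bind and the free-market outcome prevails.
Since the control does not bind, no trades are prevented and deadweight loss is zero.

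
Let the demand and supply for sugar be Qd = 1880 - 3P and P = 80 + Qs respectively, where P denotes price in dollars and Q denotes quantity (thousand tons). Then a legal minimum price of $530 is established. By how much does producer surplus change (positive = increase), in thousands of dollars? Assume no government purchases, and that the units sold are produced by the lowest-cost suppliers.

4400

Rearranging supply gives Qs = P - 80. Equilibrium: 1880 - 3P = P - 80, so 1960 = 4P and P* = 490, Q* = 410.
Because the floor (530) lies above the market-clearing price, it is binding.
At P = 530: Qd = 1880 - 3·530 = 290 and Qs = 530 - 80 = 450.
Producer surplus without the control is ½ · (490 - 80) · 410 = 84050.
With the floor, 290 units are sold at 530. The supply price at Q = 290 is 370, so PS = ½ · [(530 - 80) + (530 - 370)] · 290 = 88450.
Change in producer surplus = 88450 - 84050 = 4400.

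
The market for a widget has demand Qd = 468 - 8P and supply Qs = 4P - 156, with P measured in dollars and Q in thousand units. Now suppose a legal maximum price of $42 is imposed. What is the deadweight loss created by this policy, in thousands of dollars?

Setting quantity demanded equal to quantity supplied, 468 - 8P = 4P - 156, gives P* = 52 and Q* = 52.
The ceiling of 42 is below the equilibrium price 52, so it binds.
At P = 42: Qd = 468 - 8·42 = 132 and Qs = 4·42 - 156 = 12.
Quantity traded falls to 12. At Q = 12 the demand price is (468 - 12)/8 = 57 and the supply price is (156 + 12)/4 = 42.
Deadweight loss = ½ · (57 - 42) · (52 - 12) = ½ · 15 · 40 = 300.

300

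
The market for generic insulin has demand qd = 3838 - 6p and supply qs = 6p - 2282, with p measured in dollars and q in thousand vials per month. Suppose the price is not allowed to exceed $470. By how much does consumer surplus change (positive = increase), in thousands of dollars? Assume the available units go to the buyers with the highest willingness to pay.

16720

Without the control the market clears where 3838 - 6p = 6p - 2282, i.e. p* = 510 and q* = 778.
The ceiling of 470 is below the equilibrium price 510, so it binds.
At p = 470: qd = 3838 - 6·470 = 1018 and qs = 6·470 - 2282 = 538.
Consumer surplus without the control is ½ · (1919/3 - 510) · 778 = 151321/3.
With the ceiling, 538 units are sold at 470 (assume they go to the highest-value buyers). The demand price at q = 538 is 550, so CS = ½ · [(1919/3 - 470) + (550 - 470)] · 538 = 201481/3.
Change in consumer surplus = 201481/3 - 151321/3 = 16720.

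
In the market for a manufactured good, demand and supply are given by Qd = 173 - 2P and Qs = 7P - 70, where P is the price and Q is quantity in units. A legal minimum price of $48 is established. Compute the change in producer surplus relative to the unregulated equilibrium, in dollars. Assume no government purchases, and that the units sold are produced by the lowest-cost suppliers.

Without the control the market clears where 173 - 2P = 7P - 70, i.e. P* = 27 and Q* = 119.
The floor of 48 is above the equilibrium price 27, so it binds.
At P = 48: Qd = 173 - 2·48 = 77 and Qs = 7·48 - 70 = 266.
Producer surplus without the control is ½ · (27 - 10) · 119 = 1011.5.
With the floor, 77 units are sold at 48. The supply price at Q = 77 is 21, so PS = ½ · [(48 - 10) + (48 - 21)] · 77 = 2502.5.
Change in producer surplus = 2502.5 - 1011.5 = 1491.

1491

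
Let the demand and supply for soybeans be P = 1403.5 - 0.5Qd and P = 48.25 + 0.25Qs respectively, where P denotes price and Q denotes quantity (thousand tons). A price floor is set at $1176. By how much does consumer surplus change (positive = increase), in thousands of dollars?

Rearranging demand gives Qd = 2807 - 2P; rearranging supply gives Qs = 4P - 193. Setting quantity demanded equal to quantity supplied, 2807 - 2P = 4P - 193, gives P* = 500 and Q* = 1807.
The floor of 1176 is above the equilibrium price 500, so it binds.
At P = 1176: Qd = 2807 - 2·1176 = 455 and Qs = 4·1176 - 193 = 4511.
Consumer surplus without the control is ½ · (1403.5 - 500) · 1807 = 816312.25.
With the floor, consumers buy 455 units at 1176, so CS = ½ · (1403.5 - 1176) · 455 = 51756.25.
Change in consumer surplus = 51756.25 - 816312.25 = -764556.

-764556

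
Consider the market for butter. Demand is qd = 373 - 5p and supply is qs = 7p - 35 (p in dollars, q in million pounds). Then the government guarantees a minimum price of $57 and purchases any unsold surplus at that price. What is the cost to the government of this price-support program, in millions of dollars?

15732

In a free market, 373 - 5p = 7p - 35 gives the equilibrium p* = 34, q* = 203.
Since 57 > 34, the floor is binding.
At p = 57: qd = 373 - 5·57 = 88 and qs = 7·57 - 35 = 364.
Surplus = qs - qd = 276.
Government expenditure = surplus × support price = 276 × 57 = 15732.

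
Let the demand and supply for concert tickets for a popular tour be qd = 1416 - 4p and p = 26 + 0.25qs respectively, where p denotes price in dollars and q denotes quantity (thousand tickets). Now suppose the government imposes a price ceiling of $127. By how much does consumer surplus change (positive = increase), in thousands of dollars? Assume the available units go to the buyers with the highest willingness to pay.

Rearranging supply gives qs = 4p - 104. Setting quantity demanded equal to quantity supplied, 1416 - 4p = 4p - 104, gives p* = 190 and q* = 656.
Since 127 < 190, the ceiling is binding.
At p = 127: qd = 1416 - 4·127 = 908 and qs = 4·127 - 104 = 404.
Consumer surplus without the control is ½ · (354 - 190) · 656 = 53792.
With the ceiling, 404 units are sold at 127 (assume they go to the highest-value buyers). The demand price at q = 404 is 253, so CS = ½ · [(354 - 127) + (253 - 127)] · 404 = 71306.
Change in consumer surplus = 71306 - 53792 = 17514.

17514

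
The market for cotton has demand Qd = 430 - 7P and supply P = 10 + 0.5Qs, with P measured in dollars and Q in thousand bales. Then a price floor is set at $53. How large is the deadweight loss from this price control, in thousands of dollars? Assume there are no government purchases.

141.75

Rearranging supply gives Qs = 2P - 20. Equilibrium: 430 - 7P = 2P - 20, so 450 = 9P and P* = 50, Q* = 80.
Since 53 > 50, the floor is binding.
At P = 53: Qd = 430 - 7·53 = 59 and Qs = 2·53 - 20 = 86.
Quantity traded falls to 59. At Q = 59 the demand price is (430 - 59)/7 = 53 and the supply price is (20 + 59)/2 = 39.5.
Deadweight loss = ½ · (53 - 39.5) · (80 - 59) = ½ · 13.5 · 21 = 141.75.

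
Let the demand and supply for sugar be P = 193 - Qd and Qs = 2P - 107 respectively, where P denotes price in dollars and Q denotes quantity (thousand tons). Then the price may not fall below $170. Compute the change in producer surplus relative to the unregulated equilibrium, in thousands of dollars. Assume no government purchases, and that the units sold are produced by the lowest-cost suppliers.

Rearranging demand gives Qd = 193 - P. In a free market, 193 - P = 2P - 107 gives the equilibrium P* = 100, Q* = 93.
Since 170 > 100, the floor is binding.
At P = 170: Qd = 193 - 170 = 23 and Qs = 2·170 - 107 = 233.
Producer surplus without the control is ½ · (100 - 53.5) · 93 = 2162.25.
With the floor, 23 units are sold at 170. The supply price at Q = 23 is 65, so PS = ½ · [(170 - 53.5) + (170 - 65)] · 23 = 2547.25.
Change in producer surplus = 2547.25 - 2162.25 = 385.

385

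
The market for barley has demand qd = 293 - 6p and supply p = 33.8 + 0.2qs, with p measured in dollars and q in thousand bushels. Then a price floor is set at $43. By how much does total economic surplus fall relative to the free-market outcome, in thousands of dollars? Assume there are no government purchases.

Rearranging supply gives qs = 5p - 169. Setting quantity demanded equal to quantity supplied, 293 - 6p = 5p - 169, gives p* = 42 and q* = 41.
Since 43 > 42, the floor is binding.
At p = 43: qd = 293 - 6·43 = 35 and qs = 5·43 - 169 = 46.
Quantity traded falls to 35. At q = 35 the demand price is (293 - 35)/6 = 43 and the supply price is (169 + 35)/5 = 40.8.
Deadweight loss = ½ · (43 - 40.8) · (41 - 35) = ½ · 2.2 · 6 = 6.6.

6.6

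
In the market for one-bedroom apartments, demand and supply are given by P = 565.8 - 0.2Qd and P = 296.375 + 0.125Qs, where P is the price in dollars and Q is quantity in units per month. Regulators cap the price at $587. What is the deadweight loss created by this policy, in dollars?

Rearranging demand gives Qd = 2829 - 5P; rearranging supply gives Qs = 8P - 2371. In a free market, 2829 - 5P = 8P - 2371 gives the equilibrium P* = 400, Q* = 829.
Since 587 is above P* = 400, the ceiling does not bind and the free-market outcome prevails.
Since the control does not bind, no trades are prevented and deadweight loss is zero.

0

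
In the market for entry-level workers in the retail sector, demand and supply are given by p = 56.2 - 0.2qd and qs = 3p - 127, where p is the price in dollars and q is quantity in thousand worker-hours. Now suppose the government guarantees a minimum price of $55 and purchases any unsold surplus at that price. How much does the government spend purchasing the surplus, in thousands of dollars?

1760

Rearranging demand gives qd = 281 - 5p. Without the control the market clears where 281 - 5p = 3p - 127, i.e. p* = 51 and q* = 26.
The floor of 55 is above the equilibrium price 51, so it binds.
At p = 55: qd = 281 - 5·55 = 6 and qs = 3·55 - 127 = 38.
Surplus = qs - qd = 32.
Government expenditure = surplus × support price = 32 × 55 = 1760.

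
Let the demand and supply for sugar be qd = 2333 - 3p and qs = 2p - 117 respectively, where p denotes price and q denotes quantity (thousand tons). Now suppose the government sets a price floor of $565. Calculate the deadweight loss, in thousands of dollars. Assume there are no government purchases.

Setting quantity demanded equal to quantity supplied, 2333 - 3p = 2p - 117, gives p* = 490 and q* = 863.
The floor of 565 is above the equilibrium price 490, so it binds.
At p = 565: qd = 2333 - 3·565 = 638 and qs = 2·565 - 117 = 1013.
Quantity traded falls to 638. At q = 638 the demand price is (2333 - 638)/3 = 565 and the supply price is (117 + 638)/2 = 377.5.
Deadweight loss = ½ · (565 - 377.5) · (863 - 638) = ½ · 187.5 · 225 = 21093.75.

21093.75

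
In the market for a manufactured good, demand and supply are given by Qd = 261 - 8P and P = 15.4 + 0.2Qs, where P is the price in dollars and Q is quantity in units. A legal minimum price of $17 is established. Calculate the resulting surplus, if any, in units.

Rearranging supply gives Qs = 5P - 77. In a free market, 261 - 8P = 5P - 77 gives the equilibrium P* = 26, Q* = 53.
Since 17 is below P* = 26, the floor does not bind and the free-market outcome prevails.
Since the control does not bind, there is no surplus.

0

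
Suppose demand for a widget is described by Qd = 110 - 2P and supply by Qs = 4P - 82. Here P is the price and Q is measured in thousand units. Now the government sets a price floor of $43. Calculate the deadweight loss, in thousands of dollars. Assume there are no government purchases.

181.5

Without the control the market clears where 110 - 2P = 4P - 82, i.e. P* = 32 and Q* = 46.
Because the floor (43) lies above the market-clearing price, it is binding.
At P = 43: Qd = 110 - 2·43 = 24 and Qs = 4·43 - 82 = 90.
Quantity traded falls to 24. At Q = 24 the demand price is (110 - 24)/2 = 43 and the supply price is (82 + 24)/4 = 26.5.
Deadweight loss = ½ · (43 - 26.5) · (46 - 24) = ½ · 16.5 · 22 = 181.5.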